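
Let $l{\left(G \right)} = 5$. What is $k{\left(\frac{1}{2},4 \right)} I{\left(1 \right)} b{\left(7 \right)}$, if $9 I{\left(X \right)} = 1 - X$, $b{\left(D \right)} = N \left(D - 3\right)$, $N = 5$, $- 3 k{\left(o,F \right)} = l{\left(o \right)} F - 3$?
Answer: $0$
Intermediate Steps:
$k{\left(o,F \right)} = 1 - \frac{5 F}{3}$ ($k{\left(o,F \right)} = - \frac{5 F - 3}{3} = - \frac{-3 + 5 F}{3} = 1 - \frac{5 F}{3}$)
$b{\left(D \right)} = -15 + 5 D$ ($b{\left(D \right)} = 5 \left(D - 3\right) = 5 \left(-3 + D\right) = -15 + 5 D$)
$I{\left(X \right)} = \frac{1}{9} - \frac{X}{9}$ ($I{\left(X \right)} = \frac{1 - X}{9} = \frac{1}{9} - \frac{X}{9}$)
$k{\left(\frac{1}{2},4 \right)} I{\left(1 \right)} b{\left(7 \right)} = \left(1 - \frac{20}{3}\right) \left(\frac{1}{9} - \frac{1}{9}\right) \left(-15 + 5 \cdot 7\right) = \left(1 - \frac{20}{3}\right) \left(\frac{1}{9} - \frac{1}{9}\right) \left(-15 + 35\right) = \left(- \frac{17}{3}\right) 0 \cdot 20 = 0 \cdot 20 = 0$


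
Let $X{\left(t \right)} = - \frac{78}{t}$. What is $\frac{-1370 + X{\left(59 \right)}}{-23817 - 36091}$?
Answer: $\frac{20227}{883643} \approx 0.02289$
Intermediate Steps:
$\frac{-1370 + X{\left(59 \right)}}{-23817 - 36091} = \frac{-1370 - \frac{78}{59}}{-23817 - 36091} = \frac{-1370 - \frac{78}{59}}{-59908} = \left(-1370 - \frac{78}{59}\right) \left(- \frac{1}{59908}\right) = \left(- \frac{80908}{59}\right) \left(- \frac{1}{59908}\right) = \frac{20227}{883643}$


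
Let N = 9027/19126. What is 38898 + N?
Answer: 743972175/19126 ≈ 38899.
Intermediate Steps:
N = 9027/19126 (N = 9027*(1/19126) = 9027/19126 ≈ 0.47198)
38898 + N = 38898 + 9027/19126 = 743972175/19126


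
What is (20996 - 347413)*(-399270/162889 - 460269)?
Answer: 24472512796209387/162889 ≈ 1.5024e+11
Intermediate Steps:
(20996 - 347413)*(-399270/162889 - 460269) = -326417*(-399270*1/162889 - 460269) = -326417*(-399270/162889 - 460269) = -326417*(-74973156411/162889) = 24472512796209387/162889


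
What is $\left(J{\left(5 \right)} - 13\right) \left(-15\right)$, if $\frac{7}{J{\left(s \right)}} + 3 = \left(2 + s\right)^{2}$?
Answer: $\frac{8865}{46} \approx 192.72$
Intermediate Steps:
$J{\left(s \right)} = \frac{7}{-3 + \left(2 + s\right)^{2}}$
$\left(J{\left(5 \right)} - 13\right) \left(-15\right) = \left(\frac{7}{-3 + \left(2 + 5\right)^{2}} - 13\right) \left(-15\right) = \left(\frac{7}{-3 + 7^{2}} - 13\right) \left(-15\right) = \left(\frac{7}{-3 + 49} - 13\right) \left(-15\right) = \left(\frac{7}{46} - 13\right) \left(-15\right) = \left(- \frac{591}{46}\right) \left(-15\right) = \frac{8865}{46}$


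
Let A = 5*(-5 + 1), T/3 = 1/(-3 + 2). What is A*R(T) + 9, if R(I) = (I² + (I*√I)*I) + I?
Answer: -111 - 180*I*√3 ≈ -111.0 - 311.77*I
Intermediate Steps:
T = -3 (T = 3/(-3 + 2) = 3/(-1) = 3*(-1) = -3)
R(I) = I + I² + I^(5/2) (R(I) = (I² + I^(3/2)*I) + I = (I² + I^(5/2)) + I = I + I² + I^(5/2))
A = -20 (A = 5*(-4) = -20)
A*R(T) + 9 = -20*(-3 + (-3)² + (-3)^(5/2)) + 9 = -20*(-3 + 9 + 9*I*√3) + 9 = -20*(6 + 9*I*√3) + 9 = (-120 - 180*I*√3) + 9 = -111 - 180*I*√3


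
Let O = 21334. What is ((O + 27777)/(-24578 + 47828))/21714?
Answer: 49111/504850500 ≈ 9.7278e-5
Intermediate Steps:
((O + 27777)/(-24578 + 47828))/21714 = ((21334 + 27777)/(-24578 + 47828))/21714 = (49111/23250)*(1/21714) = 49111/504850500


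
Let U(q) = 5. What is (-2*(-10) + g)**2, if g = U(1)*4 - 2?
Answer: 1444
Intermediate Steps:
g = 18 (g = 5*4 - 2 = 20 - 2 = 18)
(-2*(-10) + g)**2 = (-2*(-10) + 18)**2 = (20 + 18)**2 = 38**2 = 1444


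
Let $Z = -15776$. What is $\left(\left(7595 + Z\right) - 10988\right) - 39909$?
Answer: $-59078$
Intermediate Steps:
$\left(\left(7595 + Z\right) - 10988\right) - 39909 = \left(\left(7595 - 15776\right) - 10988\right) - 39909 = \left(-8181 - 10988\right) - 39909 = -19169 - 39909 = -59078$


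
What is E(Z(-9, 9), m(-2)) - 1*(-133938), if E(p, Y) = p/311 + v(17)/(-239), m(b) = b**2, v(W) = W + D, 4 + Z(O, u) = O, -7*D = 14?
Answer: 9955469830/74329 ≈ 1.3394e+5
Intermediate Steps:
D = -2 (D = -1/7*14 = -2)
Z(O, u) = -4 + O
v(W) = -2 + W (v(W) = W - 2 = -2 + W)
E(p, Y) = -15/239 + p/311 (E(p, Y) = p/311 + (-2 + 17)/(-239) = p*(1/311) + 15*(-1/239) = p/311 - 15/239 = -15/239 + p/311)
E(Z(-9, 9), m(-2)) - 1*(-133938) = (-15/239 + (-4 - 9)/311) - 1*(-133938) = (-15/239 + (1/311)*(-13)) + 133938 = (-15/239 - 13/311) + 133938 = -7772/74329 + 133938 = 9955469830/74329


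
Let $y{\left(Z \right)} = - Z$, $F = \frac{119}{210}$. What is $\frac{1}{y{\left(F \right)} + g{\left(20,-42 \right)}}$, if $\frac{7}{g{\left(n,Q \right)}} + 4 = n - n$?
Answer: $- \frac{60}{139} \approx -0.43165$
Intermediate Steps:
$g{\left(n,Q \right)} = - \frac{7}{4}$ ($g{\left(n,Q \right)} = \frac{7}{-4 + \left(n - n\right)} = \frac{7}{-4 + 0} = \frac{7}{-4} = 7 \left(- \frac{1}{4}\right) = - \frac{7}{4}$)
$F = \frac{17}{30}$ ($F = 119 \cdot \frac{1}{210} = \frac{17}{30} \approx 0.56667$)
$\frac{1}{y{\left(F \right)} + g{\left(20,-42 \right)}} = \frac{1}{\left(-1\right) \frac{17}{30} - \frac{7}{4}} = \frac{1}{- \frac{17}{30} - \frac{7}{4}} = \frac{1}{- \frac{139}{60}} = - \frac{60}{139}$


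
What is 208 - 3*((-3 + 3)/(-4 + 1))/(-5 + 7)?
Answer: 208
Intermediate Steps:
208 - 3*((-3 + 3)/(-4 + 1))/(-5 + 7) = 208 - 3*(0/(-3))/2 = 208 - 3*(0*(-⅓))/2 = 208 - 3*0/2 = 208 - 0/2 = 208 - 1*0 = 208 + 0 = 208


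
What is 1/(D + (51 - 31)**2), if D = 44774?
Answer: 1/45174 ≈ 2.2137e-5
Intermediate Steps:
1/(D + (51 - 31)**2) = 1/(44774 + (51 - 31)**2) = 1/(44774 + 20**2) = 1/(44774 + 400) = 1/45174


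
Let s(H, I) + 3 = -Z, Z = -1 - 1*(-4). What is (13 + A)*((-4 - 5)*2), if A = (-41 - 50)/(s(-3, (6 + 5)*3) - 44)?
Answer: -6669/25 ≈ -266.76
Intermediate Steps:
Z = 3 (Z = -1 + 4 = 3)
s(H, I) = -6 (s(H, I) = -3 - 1*3 = -3 - 3 = -6)
A = 91/50 (A = (-41 - 50)/(-6 - 44) = -91/(-50) = -91*(-1/50) = 91/50 ≈ 1.8200)
(13 + A)*((-4 - 5)*2) = (13 + 91/50)*((-4 - 5)*2) = 741*(-9*2)/50 = (741/50)*(-18) = -6669/25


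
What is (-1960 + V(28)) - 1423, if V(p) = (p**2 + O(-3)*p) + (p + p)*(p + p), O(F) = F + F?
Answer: 369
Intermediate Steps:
O(F) = 2*F
V(p) = -6*p + 5*p**2 (V(p) = (p**2 + (2*(-3))*p) + (p + p)*(p + p) = (p**2 - 6*p) + (2*p)*(2*p) = (p**2 - 6*p) + 4*p**2 = -6*p + 5*p**2)
(-1960 + V(28)) - 1423 = (-1960 + 28*(-6 + 5*28)) - 1423 = (-1960 + 28*(-6 + 140)) - 1423 = (-1960 + 28*134) - 1423 = (-1960 + 3752) - 1423 = 1792 - 1423 = 369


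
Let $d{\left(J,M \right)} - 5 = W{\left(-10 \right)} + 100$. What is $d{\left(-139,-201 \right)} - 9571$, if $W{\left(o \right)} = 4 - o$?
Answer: $-9452$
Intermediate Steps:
$d{\left(J,M \right)} = 119$ ($d{\left(J,M \right)} = 5 + \left(\left(4 - -10\right) + 100\right) = 5 + \left(\left(4 + 10\right) + 100\right) = 5 + \left(14 + 100\right) = 5 + 114 = 119$)
$d{\left(-139,-201 \right)} - 9571 = 119 - 9571 = -9452$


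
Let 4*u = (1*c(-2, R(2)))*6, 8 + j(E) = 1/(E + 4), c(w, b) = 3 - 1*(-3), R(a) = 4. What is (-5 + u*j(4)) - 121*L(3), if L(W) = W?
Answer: -3511/8 ≈ -438.88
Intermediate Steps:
c(w, b) = 6 (c(w, b) = 3 + 3 = 6)
j(E) = -8 + 1/(4 + E) (j(E) = -8 + 1/(E + 4) = -8 + 1/(4 + E))
u = 9 (u = ((1*6)*6)/4 = (6*6)/4 = (¼)*36 = 9)
(-5 + u*j(4)) - 121*L(3) = (-5 + 9*((-31 - 8*4)/(4 + 4))) - 121*3 = (-5 + 9*((-31 - 32)/8)) - 363 = (-5 + 9*((⅛)*(-63))) - 363 = (-5 + 9*(-63/8)) - 363 = (-5 - 567/8) - 363 = -607/8 - 363 = -3511/8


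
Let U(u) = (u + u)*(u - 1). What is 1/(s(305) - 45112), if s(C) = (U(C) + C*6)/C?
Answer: -1/44498 ≈ -2.2473e-5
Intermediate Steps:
U(u) = 2*u*(-1 + u) (U(u) = (2*u)*(-1 + u) = 2*u*(-1 + u))
s(C) = (6*C + 2*C*(-1 + C))/C (s(C) = (2*C*(-1 + C) + C*6)/C = (2*C*(-1 + C) + 6*C)/C = (6*C + 2*C*(-1 + C))/C)
1/(s(305) - 45112) = 1/((4 + 2*305) - 45112) = 1/((4 + 610) - 45112) = 1/(614 - 45112) = 1/(-44498) = -1/44498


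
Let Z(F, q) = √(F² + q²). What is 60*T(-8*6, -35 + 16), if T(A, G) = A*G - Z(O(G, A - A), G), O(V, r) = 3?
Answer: 54720 - 60*√370 ≈ 53566.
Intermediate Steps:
T(A, G) = -√(9 + G²) + A*G (T(A, G) = A*G - √(3² + G²) = A*G - √(9 + G²) = -√(9 + G²) + A*G)
60*T(-8*6, -35 + 16) = 60*(-√(9 + (-35 + 16)²) + (-8*6)*(-35 + 16)) = 60*(-√(9 + (-19)²) - 48*(-19)) = 60*(-√(9 + 361) + 912) = 60*(-√370 + 912) = 60*(912 - √370) = 54720 - 60*√370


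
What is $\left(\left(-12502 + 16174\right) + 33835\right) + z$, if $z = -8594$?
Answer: $28913$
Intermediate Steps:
$\left(\left(-12502 + 16174\right) + 33835\right) + z = \left(\left(-12502 + 16174\right) + 33835\right) - 8594 = \left(3672 + 33835\right) - 8594 = 37507 - 8594 = 28913$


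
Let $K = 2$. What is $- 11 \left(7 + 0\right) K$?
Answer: $-154$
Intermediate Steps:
$- 11 \left(7 + 0\right) K = - 11 \left(7 + 0\right) 2 = \left(-11\right) 7 \cdot 2 = \left(-77\right) 2 = -154$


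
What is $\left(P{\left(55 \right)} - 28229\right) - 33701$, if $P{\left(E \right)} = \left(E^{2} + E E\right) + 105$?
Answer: $-55775$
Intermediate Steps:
$P{\left(E \right)} = 105 + 2 E^{2}$ ($P{\left(E \right)} = \left(E^{2} + E^{2}\right) + 105 = 2 E^{2} + 105 = 105 + 2 E^{2}$)
$\left(P{\left(55 \right)} - 28229\right) - 33701 = \left(\left(105 + 2 \cdot 55^{2}\right) - 28229\right) - 33701 = \left(\left(105 + 2 \cdot 3025\right) - 28229\right) - 33701 = \left(\left(105 + 6050\right) - 28229\right) - 33701 = \left(6155 - 28229\right) - 33701 = -22074 - 33701 = -55775$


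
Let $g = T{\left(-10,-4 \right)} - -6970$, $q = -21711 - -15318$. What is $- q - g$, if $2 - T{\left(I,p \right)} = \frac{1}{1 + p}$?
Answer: $- \frac{1738}{3} \approx -579.33$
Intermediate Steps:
$q = -6393$ ($q = -21711 + 15318 = -6393$)
$T{\left(I,p \right)} = 2 - \frac{1}{1 + p}$
$g = \frac{20917}{3}$ ($g = \frac{1 + 2 \left(-4\right)}{1 - 4} - -6970 = \frac{1 - 8}{-3} + 6970 = \left(- \frac{1}{3}\right) \left(-7\right) + 6970 = \frac{7}{3} + 6970 = \frac{20917}{3} \approx 6972.3$)
$- q - g = \left(-1\right) \left(-6393\right) - \frac{20917}{3} = 6393 - \frac{20917}{3} = - \frac{1738}{3}$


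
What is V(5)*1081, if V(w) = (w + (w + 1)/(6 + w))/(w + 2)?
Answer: 65941/77 ≈ 856.38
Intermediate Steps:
V(w) = (w + (1 + w)/(6 + w))/(2 + w)
V(5)*1081 = ((1 + 5**2 + 7*5)/(12 + 5**2 + 8*5))*1081 = ((1 + 25 + 35)/(12 + 25 + 40))*1081 = (61/77)*1081 = 65941/77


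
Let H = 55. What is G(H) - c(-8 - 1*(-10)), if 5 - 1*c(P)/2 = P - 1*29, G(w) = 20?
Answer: -44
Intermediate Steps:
c(P) = 68 - 2*P (c(P) = 10 - 2*(P - 1*29) = 10 - 2*(P - 29) = 10 - 2*(-29 + P) = 10 + (58 - 2*P) = 68 - 2*P)
G(H) - c(-8 - 1*(-10)) = 20 - (68 - 2*(-8 - 1*(-10))) = 20 - (68 - 2*(-8 + 10)) = 20 - (68 - 2*2) = 20 - (68 - 4) = 20 - 1*64 = 20 - 64 = -44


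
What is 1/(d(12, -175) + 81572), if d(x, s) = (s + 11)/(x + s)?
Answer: 163/13296400 ≈ 1.2259e-5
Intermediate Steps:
d(x, s) = (11 + s)/(s + x)
1/(d(12, -175) + 81572) = 1/((11 - 175)/(-175 + 12) + 81572) = 1/(-164/(-163) + 81572) = 1/(-1/163*(-164) + 81572) = 1/(164/163 + 81572) = 1/(13296400/163) = 163/13296400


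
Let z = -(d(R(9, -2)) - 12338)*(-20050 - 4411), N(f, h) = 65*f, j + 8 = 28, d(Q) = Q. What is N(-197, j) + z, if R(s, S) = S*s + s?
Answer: -302032772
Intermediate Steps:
R(s, S) = s + S*s
j = 20 (j = -8 + 28 = 20)
z = -302019967 (z = -(9*(1 - 2) - 12338)*(-20050 - 4411) = -(9*(-1) - 12338)*(-24461) = -(-9 - 12338)*(-24461) = -(-12347)*(-24461) = -1*302019967 = -302019967)
N(-197, j) + z = 65*(-197) - 302019967 = -12805 - 302019967 = -302032772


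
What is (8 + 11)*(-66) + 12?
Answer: -1242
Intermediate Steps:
(8 + 11)*(-66) + 12 = 19*(-66) + 12 = -1254 + 12 = -1242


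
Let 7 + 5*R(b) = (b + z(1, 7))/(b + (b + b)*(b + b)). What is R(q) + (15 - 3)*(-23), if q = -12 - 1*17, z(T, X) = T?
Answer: -4625673/16675 ≈ -277.40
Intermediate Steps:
q = -29 (q = -12 - 17 = -29)
R(b) = -7/5 + (1 + b)/(5*(b + 4*b²)) (R(b) = -7/5 + ((b + 1)/(b + (b + b)*(b + b)))/5 = -7/5 + ((1 + b)/(b + (2*b)*(2*b)))/5 = -7/5 + ((1 + b)/(b + 4*b²))/5 = -7/5 + (1 + b)/(5*(b + 4*b²)))
R(q) + (15 - 3)*(-23) = (⅕)*(1 - 28*(-29)² - 6*(-29))/(-29*(1 + 4*(-29))) + (15 - 3)*(-23) = (⅕)*(-1/29)*(1 - 28*841 + 174)/(1 - 116) + 12*(-23) = (⅕)*(-1/29)*(1 - 23548 + 174)/(-115) - 276 = (⅕)*(-1/29)*(-1/115)*(-23373) - 276 = -23373/16675 - 276 = -4625673/16675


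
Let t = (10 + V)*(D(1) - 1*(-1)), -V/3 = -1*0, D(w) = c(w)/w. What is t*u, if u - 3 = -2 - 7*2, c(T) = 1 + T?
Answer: -390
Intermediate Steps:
u = -13 (u = 3 + (-2 - 7*2) = 3 + (-2 - 14) = 3 - 16 = -13)
D(w) = (1 + w)/w
V = 0 (V = -(-3)*0 = -3*0 = 0)
t = 30 (t = (10 + 0)*((1 + 1)/1 - 1*(-1)) = 10*(1*2 + 1) = 10*(2 + 1) = 10*3 = 30)
t*u = 30*(-13) = -390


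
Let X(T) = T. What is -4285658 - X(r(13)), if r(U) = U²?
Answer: -4285827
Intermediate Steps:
-4285658 - X(r(13)) = -4285658 - 1*13² = -4285658 - 1*169 = -4285658 - 169 = -4285827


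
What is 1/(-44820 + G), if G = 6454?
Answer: -1/38366 ≈ -2.6065e-5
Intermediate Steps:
1/(-44820 + G) = 1/(-44820 + 6454) = 1/(-38366) = -1/38366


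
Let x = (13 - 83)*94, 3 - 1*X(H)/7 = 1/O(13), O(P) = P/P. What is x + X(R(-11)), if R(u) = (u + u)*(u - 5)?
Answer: -6566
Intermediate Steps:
R(u) = 2*u*(-5 + u) (R(u) = (2*u)*(-5 + u) = 2*u*(-5 + u))
O(P) = 1
X(H) = 14 (X(H) = 21 - 7/1 = 21 - 7*1 = 21 - 7 = 14)
x = -6580 (x = -70*94 = -6580)
x + X(R(-11)) = -6580 + 14 = -6566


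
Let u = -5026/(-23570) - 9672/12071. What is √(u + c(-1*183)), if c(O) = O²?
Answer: 11*√5600861804264086130/142256735 ≈ 183.00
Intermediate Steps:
u = -83650097/142256735 (u = -5026*(-1/23570) - 9672*1/12071 = 2513/11785 - 9672/12071 = -83650097/142256735 ≈ -0.58802)
√(u + c(-1*183)) = √(-83650097/142256735 + (-1*183)²) = √(-83650097/142256735 + (-183)²) = √(-83650097/142256735 + 33489) = √(4763952148318/142256735) = 11*√5600861804264086130/142256735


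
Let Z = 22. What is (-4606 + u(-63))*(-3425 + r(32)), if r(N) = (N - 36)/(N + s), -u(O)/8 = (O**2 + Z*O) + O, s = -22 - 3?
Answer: 84837702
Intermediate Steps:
s = -25
u(O) = -184*O - 8*O**2 (u(O) = -8*((O**2 + 22*O) + O) = -8*(O**2 + 23*O) = -184*O - 8*O**2)
r(N) = (-36 + N)/(-25 + N) (r(N) = (N - 36)/(N - 25) = (-36 + N)/(-25 + N))
(-4606 + u(-63))*(-3425 + r(32)) = (-4606 - 8*(-63)*(23 - 63))*(-3425 + (-36 + 32)/(-25 + 32)) = (-4606 - 8*(-63)*(-40))*(-3425 - 4/7) = (-4606 - 20160)*(-3425 + (1/7)*(-4)) = -24766*(-3425 - 4/7) = -24766*(-23979/7) = 84837702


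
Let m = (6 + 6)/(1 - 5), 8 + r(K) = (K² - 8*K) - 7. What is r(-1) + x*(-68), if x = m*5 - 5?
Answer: 1354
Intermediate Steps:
r(K) = -15 + K² - 8*K (r(K) = -8 + ((K² - 8*K) - 7) = -8 + (-7 + K² - 8*K) = -15 + K² - 8*K)
m = -3 (m = 12/(-4) = 12*(-¼) = -3)
x = -20 (x = -3*5 - 5 = -15 - 5 = -20)
r(-1) + x*(-68) = (-15 + (-1)² - 8*(-1)) - 20*(-68) = (-15 + 1 + 8) + 1360 = -6 + 1360 = 1354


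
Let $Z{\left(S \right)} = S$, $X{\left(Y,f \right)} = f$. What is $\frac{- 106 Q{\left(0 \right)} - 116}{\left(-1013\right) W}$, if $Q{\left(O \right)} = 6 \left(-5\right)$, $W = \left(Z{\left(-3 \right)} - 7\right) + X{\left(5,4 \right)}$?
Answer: $\frac{1532}{3039} \approx 0.50411$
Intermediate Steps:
$W = -6$ ($W = \left(-3 - 7\right) + 4 = -10 + 4 = -6$)
$Q{\left(O \right)} = -30$
$\frac{- 106 Q{\left(0 \right)} - 116}{\left(-1013\right) W} = \frac{\left(-106\right) \left(-30\right) - 116}{\left(-1013\right) \left(-6\right)} = \frac{3180 - 116}{6078} = 3064 \cdot \frac{1}{6078} = \frac{1532}{3039}$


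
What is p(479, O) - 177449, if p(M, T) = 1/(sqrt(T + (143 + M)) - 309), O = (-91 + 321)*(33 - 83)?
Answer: -6291099500/35453 - 7*I*sqrt(222)/106359 ≈ -1.7745e+5 - 0.00098062*I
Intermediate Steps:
O = -11500 (O = 230*(-50) = -11500)
p(M, T) = 1/(-309 + sqrt(143 + M + T)) (p(M, T) = 1/(sqrt(143 + M + T) - 309) = 1/(-309 + sqrt(143 + M + T)))
p(479, O) - 177449 = 1/(-309 + sqrt(143 + 479 - 11500)) - 177449 = 1/(-309 + sqrt(-10878)) - 177449 = 1/(-309 + 7*I*sqrt(222)) - 177449 = -177449 + 1/(-309 + 7*I*sqrt(222))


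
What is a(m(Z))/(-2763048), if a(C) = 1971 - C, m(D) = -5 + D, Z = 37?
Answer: -1939/2763048 ≈ -0.00070176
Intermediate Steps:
a(m(Z))/(-2763048) = (1971 - (-5 + 37))/(-2763048) = (1971 - 1*32)*(-1/2763048) = (1971 - 32)*(-1/2763048) = 1939*(-1/2763048) = -1939/2763048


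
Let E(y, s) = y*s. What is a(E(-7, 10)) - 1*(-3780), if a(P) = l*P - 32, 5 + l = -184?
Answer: 16978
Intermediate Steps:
l = -189 (l = -5 - 184 = -189)
E(y, s) = s*y
a(P) = -32 - 189*P (a(P) = -189*P - 32 = -32 - 189*P)
a(E(-7, 10)) - 1*(-3780) = (-32 - 1890*(-7)) - 1*(-3780) = (-32 - 189*(-70)) + 3780 = (-32 + 13230) + 3780 = 13198 + 3780 = 16978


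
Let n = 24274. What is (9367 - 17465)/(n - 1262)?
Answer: -4049/11506 ≈ -0.35190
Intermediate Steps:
(9367 - 17465)/(n - 1262) = (9367 - 17465)/(24274 - 1262) = -8098/23012 = -8098*1/23012 = -4049/11506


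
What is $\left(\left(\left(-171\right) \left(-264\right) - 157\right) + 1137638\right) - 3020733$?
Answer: $-1838108$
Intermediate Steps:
$\left(\left(\left(-171\right) \left(-264\right) - 157\right) + 1137638\right) - 3020733 = \left(\left(45144 - 157\right) + 1137638\right) - 3020733 = \left(44987 + 1137638\right) - 3020733 = 1182625 - 3020733 = -1838108$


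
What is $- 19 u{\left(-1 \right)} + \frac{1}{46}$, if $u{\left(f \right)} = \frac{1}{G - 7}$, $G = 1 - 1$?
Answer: $\frac{881}{322} \approx 2.736$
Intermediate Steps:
$G = 0$ ($G = 1 - 1 = 0$)
$u{\left(f \right)} = - \frac{1}{7}$ ($u{\left(f \right)} = \frac{1}{0 - 7} = \frac{1}{-7} = - \frac{1}{7}$)
$- 19 u{\left(-1 \right)} + \frac{1}{46} = \left(-19\right) \left(- \frac{1}{7}\right) + \frac{1}{46} = \frac{19}{7} + \frac{1}{46} = \frac{881}{322}$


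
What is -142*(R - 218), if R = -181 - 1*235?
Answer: 90028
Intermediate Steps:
R = -416 (R = -181 - 235 = -416)
-142*(R - 218) = -142*(-416 - 218) = -142*(-634) = 90028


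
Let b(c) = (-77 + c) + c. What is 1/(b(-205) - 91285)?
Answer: -1/91772 ≈ -1.0897e-5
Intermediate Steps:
b(c) = -77 + 2*c
1/(b(-205) - 91285) = 1/((-77 + 2*(-205)) - 91285) = 1/((-77 - 410) - 91285) = 1/(-487 - 91285) = 1/(-91772) = -1/91772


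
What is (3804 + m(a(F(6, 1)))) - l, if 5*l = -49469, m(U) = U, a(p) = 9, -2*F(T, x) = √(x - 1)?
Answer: 68534/5 ≈ 13707.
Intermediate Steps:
F(T, x) = -√(-1 + x)/2 (F(T, x) = -√(x - 1)/2 = -√(-1 + x)/2)
l = -49469/5 (l = (⅕)*(-49469) = -49469/5 ≈ -9893.8)
(3804 + m(a(F(6, 1)))) - l = (3804 + 9) - 1*(-49469/5) = 3813 + 49469/5 = 68534/5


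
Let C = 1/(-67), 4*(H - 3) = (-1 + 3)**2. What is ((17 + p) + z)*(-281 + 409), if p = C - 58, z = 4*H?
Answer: -214528/67 ≈ -3201.9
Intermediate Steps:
H = 4 (H = 3 + (-1 + 3)**2/4 = 3 + (1/4)*2**2 = 3 + (1/4)*4 = 3 + 1 = 4)
C = -1/67 ≈ -0.014925
z = 16 (z = 4*4 = 16)
p = -3887/67 (p = -1/67 - 58 = -3887/67 ≈ -58.015)
((17 + p) + z)*(-281 + 409) = ((17 - 3887/67) + 16)*(-281 + 409) = (-2748/67 + 16)*128 = -1676/67*128 = -214528/67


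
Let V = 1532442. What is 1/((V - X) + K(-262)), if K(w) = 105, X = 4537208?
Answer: -1/3004661 ≈ -3.3282e-7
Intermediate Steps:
1/((V - X) + K(-262)) = 1/((1532442 - 1*4537208) + 105) = 1/((1532442 - 4537208) + 105) = 1/(-3004766 + 105) = 1/(-3004661) = -1/3004661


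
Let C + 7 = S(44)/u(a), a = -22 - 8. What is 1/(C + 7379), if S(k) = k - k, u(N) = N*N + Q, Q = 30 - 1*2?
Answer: 1/7372 ≈ 0.00013565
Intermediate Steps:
Q = 28 (Q = 30 - 2 = 28)
a = -30
u(N) = 28 + N² (u(N) = N*N + 28 = N² + 28 = 28 + N²)
S(k) = 0
C = -7 (C = -7 + 0/(28 + (-30)²) = -7 + 0/(28 + 900) = -7 + 0/928 = -7 + 0*(1/928) = -7 + 0 = -7)
1/(C + 7379) = 1/(-7 + 7379) = 1/7372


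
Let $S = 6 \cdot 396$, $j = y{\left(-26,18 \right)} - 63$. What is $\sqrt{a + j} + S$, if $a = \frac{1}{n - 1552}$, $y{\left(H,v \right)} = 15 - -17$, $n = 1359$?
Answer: $2376 + \frac{4 i \sqrt{72182}}{193} \approx 2376.0 + 5.5682 i$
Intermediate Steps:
$y{\left(H,v \right)} = 32$ ($y{\left(H,v \right)} = 15 + 17 = 32$)
$a = - \frac{1}{193}$ ($a = \frac{1}{1359 - 1552} = \frac{1}{-193} = - \frac{1}{193} \approx -0.0051813$)
$j = -31$ ($j = 32 - 63 = -31$)
$S = 2376$
$\sqrt{a + j} + S = \sqrt{- \frac{1}{193} - 31} + 2376 = \sqrt{- \frac{5984}{193}} + 2376 = \frac{4 i \sqrt{72182}}{193} + 2376 = 2376 + \frac{4 i \sqrt{72182}}{193}$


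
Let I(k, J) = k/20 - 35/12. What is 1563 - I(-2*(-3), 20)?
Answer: 93937/60 ≈ 1565.6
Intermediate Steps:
I(k, J) = -35/12 + k/20 (I(k, J) = k*(1/20) - 35*1/12 = k/20 - 35/12 = -35/12 + k/20)
1563 - I(-2*(-3), 20) = 1563 - (-35/12 + (-2*(-3))/20) = 1563 - (-35/12 + (1/20)*6) = 1563 - (-35/12 + 3/10) = 1563 - 1*(-157/60) = 1563 + 157/60 = 93937/60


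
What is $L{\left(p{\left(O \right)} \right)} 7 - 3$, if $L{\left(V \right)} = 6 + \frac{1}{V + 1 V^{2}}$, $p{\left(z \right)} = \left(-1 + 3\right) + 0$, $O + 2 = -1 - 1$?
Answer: $\frac{241}{6} \approx 40.167$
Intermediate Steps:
$O = -4$ ($O = -2 - 2 = -4$)
$p{\left(z \right)} = 2$ ($p{\left(z \right)} = 2 + 0 = 2$)
$L{\left(V \right)} = 6 + \frac{1}{V + V^{2}}$
$L{\left(p{\left(O \right)} \right)} 7 - 3 = \frac{1 + 6 \cdot 2 + 6 \cdot 2^{2}}{2 \left(1 + 2\right)} 7 - 3 = \frac{1 + 12 + 6 \cdot 4}{2 \cdot 3} \cdot 7 - 3 = \frac{1}{2} \cdot \frac{1}{3} \left(1 + 12 + 24\right) 7 - 3 = \frac{1}{2} \cdot \frac{1}{3} \cdot 37 \cdot 7 - 3 = \frac{37}{6} \cdot 7 - 3 = \frac{259}{6} - 3 = \frac{241}{6}$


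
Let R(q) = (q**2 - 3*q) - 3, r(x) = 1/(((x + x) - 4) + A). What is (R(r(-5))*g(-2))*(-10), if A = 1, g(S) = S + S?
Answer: -18680/169 ≈ -110.53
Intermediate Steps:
g(S) = 2*S
r(x) = 1/(-3 + 2*x) (r(x) = 1/(((x + x) - 4) + 1) = 1/((2*x - 4) + 1) = 1/((-4 + 2*x) + 1) = 1/(-3 + 2*x))
R(q) = -3 + q**2 - 3*q
(R(r(-5))*g(-2))*(-10) = ((-3 + (1/(-3 + 2*(-5)))**2 - 3/(-3 + 2*(-5)))*(2*(-2)))*(-10) = ((-3 + (1/(-3 - 10))**2 - 3/(-3 - 10))*(-4))*(-10) = ((-3 + (1/(-13))**2 - 3/(-13))*(-4))*(-10) = ((-3 + (-1/13)**2 - 3*(-1/13))*(-4))*(-10) = ((-3 + 1/169 + 3/13)*(-4))*(-10) = -467/169*(-4)*(-10) = (1868/169)*(-10) = -18680/169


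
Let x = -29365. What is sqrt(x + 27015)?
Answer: 5*I*sqrt(94) ≈ 48.477*I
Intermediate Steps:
sqrt(x + 27015) = sqrt(-29365 + 27015) = sqrt(-2350) = 5*I*sqrt(94)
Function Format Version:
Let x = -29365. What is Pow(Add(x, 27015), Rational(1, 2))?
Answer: Mul(5, I, Pow(94, Rational(1, 2))) ≈ Mul(48.477, I)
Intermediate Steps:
Pow(Add(x, 27015), Rational(1, 2)) = Pow(Add(-29365, 27015), Rational(1, 2)) = Pow(-2350, Rational(1, 2)) = Mul(5, I, Pow(94, Rational(1, 2)))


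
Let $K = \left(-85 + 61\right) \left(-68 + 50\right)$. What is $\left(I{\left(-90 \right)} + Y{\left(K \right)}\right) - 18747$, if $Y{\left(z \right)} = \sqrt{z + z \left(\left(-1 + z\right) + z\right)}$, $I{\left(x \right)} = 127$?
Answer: $-18620 + 432 \sqrt{2} \approx -18009.0$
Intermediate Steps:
$K = 432$ ($K = \left(-24\right) \left(-18\right) = 432$)
$Y{\left(z \right)} = \sqrt{z + z \left(-1 + 2 z\right)}$
$\left(I{\left(-90 \right)} + Y{\left(K \right)}\right) - 18747 = \left(127 + \sqrt{2} \sqrt{432^{2}}\right) - 18747 = \left(127 + \sqrt{2} \sqrt{186624}\right) - 18747 = \left(127 + \sqrt{2} \cdot 432\right) - 18747 = \left(127 + 432 \sqrt{2}\right) - 18747 = -18620 + 432 \sqrt{2}$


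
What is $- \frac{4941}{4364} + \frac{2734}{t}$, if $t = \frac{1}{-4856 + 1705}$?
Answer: $- \frac{37595140517}{4364} \approx -8.6148 \cdot 10^{6}$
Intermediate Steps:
$t = - \frac{1}{3151}$ ($t = \frac{1}{-3151} = - \frac{1}{3151} \approx -0.00031736$)
$- \frac{4941}{4364} + \frac{2734}{t} = - \frac{4941}{4364} + \frac{2734}{- \frac{1}{3151}} = \left(-4941\right) \frac{1}{4364} + 2734 \left(-3151\right) = - \frac{4941}{4364} - 8614834 = - \frac{37595140517}{4364}$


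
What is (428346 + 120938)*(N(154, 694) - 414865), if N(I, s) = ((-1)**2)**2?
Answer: -227878157376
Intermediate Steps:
N(I, s) = 1 (N(I, s) = 1**2 = 1)
(428346 + 120938)*(N(154, 694) - 414865) = (428346 + 120938)*(1 - 414865) = 549284*(-414864) = -227878157376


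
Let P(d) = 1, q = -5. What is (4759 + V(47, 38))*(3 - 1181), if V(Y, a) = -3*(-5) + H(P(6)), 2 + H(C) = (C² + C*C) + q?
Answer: -5617882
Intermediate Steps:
H(C) = -7 + 2*C² (H(C) = -2 + ((C² + C*C) - 5) = -2 + ((C² + C²) - 5) = -2 + (2*C² - 5) = -2 + (-5 + 2*C²) = -7 + 2*C²)
V(Y, a) = 10 (V(Y, a) = -3*(-5) + (-7 + 2*1²) = 15 + (-7 + 2*1) = 15 + (-7 + 2) = 15 - 5 = 10)
(4759 + V(47, 38))*(3 - 1181) = (4759 + 10)*(3 - 1181) = 4769*(-1178) = -5617882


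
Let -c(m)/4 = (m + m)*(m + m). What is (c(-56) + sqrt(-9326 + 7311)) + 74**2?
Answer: -44700 + I*sqrt(2015) ≈ -44700.0 + 44.889*I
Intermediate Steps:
c(m) = -16*m**2 (c(m) = -4*(m + m)*(m + m) = -4*2*m*2*m = -16*m**2)
(c(-56) + sqrt(-9326 + 7311)) + 74**2 = (-16*(-56)**2 + sqrt(-9326 + 7311)) + 74**2 = (-16*3136 + sqrt(-2015)) + 5476 = (-50176 + I*sqrt(2015)) + 5476 = -44700 + I*sqrt(2015)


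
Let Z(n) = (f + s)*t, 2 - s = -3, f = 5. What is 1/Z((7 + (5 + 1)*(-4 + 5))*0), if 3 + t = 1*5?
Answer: 1/20 ≈ 0.050000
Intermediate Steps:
t = 2 (t = -3 + 1*5 = -3 + 5 = 2)
s = 5 (s = 2 - 1*(-3) = 2 + 3 = 5)
Z(n) = 20 (Z(n) = (5 + 5)*2 = 10*2 = 20)
1/Z((7 + (5 + 1)*(-4 + 5))*0) = 1/20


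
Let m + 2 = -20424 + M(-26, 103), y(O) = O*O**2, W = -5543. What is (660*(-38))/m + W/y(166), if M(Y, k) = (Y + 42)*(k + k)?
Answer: 3820946403/2611923016 ≈ 1.4629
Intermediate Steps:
M(Y, k) = 2*k*(42 + Y) (M(Y, k) = (42 + Y)*(2*k) = 2*k*(42 + Y))
y(O) = O**3
m = -17130 (m = -2 + (-20424 + 2*103*(42 - 26)) = -2 + (-20424 + 2*103*16) = -2 + (-20424 + 3296) = -2 - 17128 = -17130)
(660*(-38))/m + W/y(166) = (660*(-38))/(-17130) - 5543/(166**3) = -25080*(-1/17130) - 5543/4574296 = 836/571 - 5543*1/4574296 = 836/571 - 5543/4574296 = 3820946403/2611923016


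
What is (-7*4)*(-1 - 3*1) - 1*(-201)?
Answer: 313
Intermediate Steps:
(-7*4)*(-1 - 3*1) - 1*(-201) = -28*(-1 - 3) + 201 = -28*(-4) + 201 = 112 + 201 = 313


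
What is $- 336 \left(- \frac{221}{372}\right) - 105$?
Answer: $\frac{2933}{31} \approx 94.613$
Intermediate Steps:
$- 336 \left(- \frac{221}{372}\right) - 105 = - 336 \left(\left(-221\right) \frac{1}{372}\right) - 105 = \left(-336\right) \left(- \frac{221}{372}\right) - 105 = \frac{6188}{31} - 105 = \frac{2933}{31}$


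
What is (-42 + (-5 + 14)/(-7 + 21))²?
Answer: 335241/196 ≈ 1710.4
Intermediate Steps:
(-42 + (-5 + 14)/(-7 + 21))² = (-42 + 9/14)² = (-579/14)² = 335241/196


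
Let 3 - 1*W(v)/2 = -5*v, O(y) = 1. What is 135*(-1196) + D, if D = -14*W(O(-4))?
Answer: -161684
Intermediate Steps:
W(v) = 6 + 10*v (W(v) = 6 - (-10)*v = 6 + 10*v)
D = -224 (D = -14*(6 + 10*1) = -14*(6 + 10) = -14*16 = -224)
135*(-1196) + D = 135*(-1196) - 224 = -161460 - 224 = -161684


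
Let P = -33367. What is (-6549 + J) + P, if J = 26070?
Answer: -13846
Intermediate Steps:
(-6549 + J) + P = (-6549 + 26070) - 33367 = 19521 - 33367 = -13846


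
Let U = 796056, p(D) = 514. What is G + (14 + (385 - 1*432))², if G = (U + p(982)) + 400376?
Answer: 1198035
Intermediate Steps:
G = 1196946 (G = (796056 + 514) + 400376 = 796570 + 400376 = 1196946)
G + (14 + (385 - 1*432))² = 1196946 + (14 + (385 - 1*432))² = 1196946 + (14 + (385 - 432))² = 1196946 + (14 - 47)² = 1196946 + (-33)² = 1196946 + 1089 = 1198035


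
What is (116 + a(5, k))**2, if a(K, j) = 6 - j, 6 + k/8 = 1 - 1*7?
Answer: 47524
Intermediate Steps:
k = -96 (k = -48 + 8*(1 - 1*7) = -48 + 8*(1 - 7) = -48 + 8*(-6) = -48 - 48 = -96)
(116 + a(5, k))**2 = (116 + (6 - 1*(-96)))**2 = (116 + (6 + 96))**2 = (116 + 102)**2 = 218**2 = 47524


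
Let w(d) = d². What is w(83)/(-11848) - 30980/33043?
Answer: -594684267/391493464 ≈ -1.5190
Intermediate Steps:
w(83)/(-11848) - 30980/33043 = 83²/(-11848) - 30980/33043 = 6889*(-1/11848) - 30980*1/33043 = -6889/11848 - 30980/33043 = -594684267/391493464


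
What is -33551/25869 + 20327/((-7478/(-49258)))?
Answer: 12950767298338/96724191 ≈ 1.3389e+5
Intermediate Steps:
-33551/25869 + 20327/((-7478/(-49258))) = -33551*1/25869 + 20327/((-7478*(-1/49258))) = -33551/25869 + 20327/(3739/24629) = -33551/25869 + 20327*(24629/3739) = -33551/25869 + 500633683/3739 = 12950767298338/96724191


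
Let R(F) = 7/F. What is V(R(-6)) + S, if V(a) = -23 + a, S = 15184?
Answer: 90959/6 ≈ 15160.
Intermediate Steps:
V(R(-6)) + S = (-23 + 7/(-6)) + 15184 = (-23 + 7*(-⅙)) + 15184 = (-23 - 7/6) + 15184 = -145/6 + 15184 = 90959/6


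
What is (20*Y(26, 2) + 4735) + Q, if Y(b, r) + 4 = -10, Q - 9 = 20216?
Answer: 24680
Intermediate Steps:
Q = 20225 (Q = 9 + 20216 = 20225)
Y(b, r) = -14 (Y(b, r) = -4 - 10 = -14)
(20*Y(26, 2) + 4735) + Q = (20*(-14) + 4735) + 20225 = (-280 + 4735) + 20225 = 4455 + 20225 = 24680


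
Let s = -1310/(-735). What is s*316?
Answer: 82792/147 ≈ 563.21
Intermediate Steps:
s = 262/147 (s = -1310*(-1/735) = 262/147 ≈ 1.7823)
s*316 = (262/147)*316 = 82792/147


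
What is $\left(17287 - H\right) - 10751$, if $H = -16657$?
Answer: $23193$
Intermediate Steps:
$\left(17287 - H\right) - 10751 = \left(17287 - -16657\right) - 10751 = \left(17287 + 16657\right) - 10751 = 33944 - 10751 = 23193$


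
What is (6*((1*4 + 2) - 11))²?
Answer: 900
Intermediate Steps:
(6*((1*4 + 2) - 11))² = (6*((4 + 2) - 11))² = (6*(6 - 11))² = (6*(-5))² = (-30)² = 900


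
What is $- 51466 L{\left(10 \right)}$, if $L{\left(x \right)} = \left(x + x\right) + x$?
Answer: $-1543980$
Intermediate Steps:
$L{\left(x \right)} = 3 x$ ($L{\left(x \right)} = 2 x + x = 3 x$)
$- 51466 L{\left(10 \right)} = - 51466 \cdot 3 \cdot 10 = \left(-51466\right) 30 = -1543980$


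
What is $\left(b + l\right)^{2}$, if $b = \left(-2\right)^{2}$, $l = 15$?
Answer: $361$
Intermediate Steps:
$b = 4$
$\left(b + l\right)^{2} = \left(4 + 15\right)^{2} = 19^{2} = 361$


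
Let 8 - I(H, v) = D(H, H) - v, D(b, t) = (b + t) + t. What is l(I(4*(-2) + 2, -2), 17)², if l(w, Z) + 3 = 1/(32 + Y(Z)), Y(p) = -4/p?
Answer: 2569609/291600 ≈ 8.8121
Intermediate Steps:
D(b, t) = b + 2*t
I(H, v) = 8 + v - 3*H (I(H, v) = 8 - ((H + 2*H) - v) = 8 - (3*H - v) = 8 - (-v + 3*H) = 8 + (v - 3*H) = 8 + v - 3*H)
l(w, Z) = -3 + 1/(32 - 4/Z)
l(I(4*(-2) + 2, -2), 17)² = ((12 - 95*17)/(4*(-1 + 8*17)))² = ((12 - 1615)/(4*(-1 + 136)))² = ((¼)*(-1603)/135)² = ((¼)*(1/135)*(-1603))² = (-1603/540)² = 2569609/291600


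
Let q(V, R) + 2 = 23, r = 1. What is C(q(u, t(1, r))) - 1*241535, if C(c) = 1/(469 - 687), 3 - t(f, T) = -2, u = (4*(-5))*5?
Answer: -52654631/218 ≈ -2.4154e+5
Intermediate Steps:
u = -100 (u = -20*5 = -100)
t(f, T) = 5 (t(f, T) = 3 - 1*(-2) = 3 + 2 = 5)
q(V, R) = 21 (q(V, R) = -2 + 23 = 21)
C(c) = -1/218 (C(c) = 1/(-218) = -1/218)
C(q(u, t(1, r))) - 1*241535 = -1/218 - 1*241535 = -1/218 - 241535 = -52654631/218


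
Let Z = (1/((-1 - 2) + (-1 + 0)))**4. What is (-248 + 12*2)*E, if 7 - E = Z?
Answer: -12537/8 ≈ -1567.1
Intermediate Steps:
Z = 1/256 (Z = (1/(-3 - 1))**4 = (1/(-4))**4 = (-1/4)**4 = 1/256 ≈ 0.0039063)
E = 1791/256 (E = 7 - 1*1/256 = 7 - 1/256 = 1791/256 ≈ 6.9961)
(-248 + 12*2)*E = (-248 + 12*2)*(1791/256) = (-248 + 24)*(1791/256) = -224*1791/256 = -12537/8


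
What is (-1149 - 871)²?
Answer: 4080400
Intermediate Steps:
(-1149 - 871)² = (-2020)² = 4080400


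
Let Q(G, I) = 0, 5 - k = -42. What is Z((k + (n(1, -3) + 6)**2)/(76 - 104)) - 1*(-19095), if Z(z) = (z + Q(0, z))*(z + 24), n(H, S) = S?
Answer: 19051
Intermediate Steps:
k = 47 (k = 5 - 1*(-42) = 5 + 42 = 47)
Z(z) = z*(24 + z) (Z(z) = (z + 0)*(z + 24) = z*(24 + z))
Z((k + (n(1, -3) + 6)**2)/(76 - 104)) - 1*(-19095) = ((47 + (-3 + 6)**2)/(76 - 104))*(24 + (47 + (-3 + 6)**2)/(76 - 104)) - 1*(-19095) = ((47 + 3**2)/(-28))*(24 + (47 + 3**2)/(-28)) + 19095 = ((47 + 9)*(-1/28))*(24 + (47 + 9)*(-1/28)) + 19095 = (56*(-1/28))*(24 + 56*(-1/28)) + 19095 = -2*(24 - 2) + 19095 = -2*22 + 19095 = -44 + 19095 = 19051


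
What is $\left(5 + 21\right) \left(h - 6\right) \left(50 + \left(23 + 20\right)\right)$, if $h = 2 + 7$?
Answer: $7254$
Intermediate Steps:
$h = 9$
$\left(5 + 21\right) \left(h - 6\right) \left(50 + \left(23 + 20\right)\right) = \left(5 + 21\right) \left(9 - 6\right) \left(50 + \left(23 + 20\right)\right) = 26 \cdot 3 \left(50 + 43\right) = 78 \cdot 93 = 7254$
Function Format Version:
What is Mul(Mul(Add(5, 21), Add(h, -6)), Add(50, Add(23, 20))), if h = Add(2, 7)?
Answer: 7254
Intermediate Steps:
h = 9
Mul(Mul(Add(5, 21), Add(h, -6)), Add(50, Add(23, 20))) = Mul(Mul(Add(5, 21), Add(9, -6)), Add(50, Add(23, 20))) = Mul(Mul(26, 3), Add(50, 43)) = Mul(78, 93) = 7254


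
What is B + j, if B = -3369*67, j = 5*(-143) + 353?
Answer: -226085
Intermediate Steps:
j = -362 (j = -715 + 353 = -362)
B = -225723
B + j = -225723 - 362 = -226085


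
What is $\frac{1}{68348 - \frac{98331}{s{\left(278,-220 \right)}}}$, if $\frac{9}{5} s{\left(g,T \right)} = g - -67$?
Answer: $\frac{575}{39005107} \approx 1.4742 \cdot 10^{-5}$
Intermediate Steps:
$s{\left(g,T \right)} = \frac{335}{9} + \frac{5 g}{9}$ ($s{\left(g,T \right)} = \frac{5 \left(g - -67\right)}{9} = \frac{5 \left(g + 67\right)}{9} = \frac{5 \left(67 + g\right)}{9} = \frac{335}{9} + \frac{5 g}{9}$)
$\frac{1}{68348 - \frac{98331}{s{\left(278,-220 \right)}}} = \frac{1}{68348 - \frac{98331}{\frac{335}{9} + \frac{5}{9} \cdot 278}} = \frac{1}{68348 - \frac{98331}{\frac{335}{9} + \frac{1390}{9}}} = \frac{1}{68348 - \frac{98331}{\frac{575}{3}}} = \frac{1}{68348 - \frac{294993}{575}} = \frac{1}{\frac{39005107}{575}} = \frac{575}{39005107}$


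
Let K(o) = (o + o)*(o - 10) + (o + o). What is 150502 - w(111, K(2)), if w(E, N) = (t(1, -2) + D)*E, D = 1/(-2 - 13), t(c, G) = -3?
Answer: 754212/5 ≈ 1.5084e+5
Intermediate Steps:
D = -1/15 (D = 1/(-15) = -1/15 ≈ -0.066667)
K(o) = 2*o + 2*o*(-10 + o) (K(o) = (2*o)*(-10 + o) + 2*o = 2*o*(-10 + o) + 2*o = 2*o + 2*o*(-10 + o))
w(E, N) = -46*E/15 (w(E, N) = (-3 - 1/15)*E = -46*E/15)
150502 - w(111, K(2)) = 150502 - (-46)*111/15 = 150502 - 1*(-1702/5) = 150502 + 1702/5 = 754212/5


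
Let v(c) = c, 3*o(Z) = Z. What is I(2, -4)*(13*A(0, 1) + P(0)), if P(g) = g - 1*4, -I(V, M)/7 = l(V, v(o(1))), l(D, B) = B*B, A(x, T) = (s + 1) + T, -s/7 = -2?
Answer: -476/3 ≈ -158.67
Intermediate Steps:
s = 14 (s = -7*(-2) = 14)
A(x, T) = 15 + T (A(x, T) = (14 + 1) + T = 15 + T)
o(Z) = Z/3
l(D, B) = B**2
I(V, M) = -7/9 (I(V, M) = -7*((1/3)*1)**2 = -7*(1/3)**2 = -7*1/9 = -7/9)
P(g) = -4 + g (P(g) = g - 4 = -4 + g)
I(2, -4)*(13*A(0, 1) + P(0)) = -7*(13*(15 + 1) + (-4 + 0))/9 = -7*(13*16 - 4)/9 = -7*(208 - 4)/9 = -7/9*204 = -476/3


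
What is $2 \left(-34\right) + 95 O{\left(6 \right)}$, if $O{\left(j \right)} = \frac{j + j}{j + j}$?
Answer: $27$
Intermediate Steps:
$O{\left(j \right)} = 1$ ($O{\left(j \right)} = \frac{2 j}{2 j} = 2 j \frac{1}{2 j} = 1$)
$2 \left(-34\right) + 95 O{\left(6 \right)} = 2 \left(-34\right) + 95 \cdot 1 = -68 + 95 = 27$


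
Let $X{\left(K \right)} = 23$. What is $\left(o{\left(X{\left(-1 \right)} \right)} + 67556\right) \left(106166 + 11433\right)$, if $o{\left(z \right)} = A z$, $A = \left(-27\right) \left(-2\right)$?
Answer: $8090576002$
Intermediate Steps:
$A = 54$
$o{\left(z \right)} = 54 z$
$\left(o{\left(X{\left(-1 \right)} \right)} + 67556\right) \left(106166 + 11433\right) = \left(54 \cdot 23 + 67556\right) \left(106166 + 11433\right) = \left(1242 + 67556\right) 117599 = 68798 \cdot 117599 = 8090576002$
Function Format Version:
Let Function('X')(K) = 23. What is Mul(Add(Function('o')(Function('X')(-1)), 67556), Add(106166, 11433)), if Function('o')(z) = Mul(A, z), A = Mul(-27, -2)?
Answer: 8090576002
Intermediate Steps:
A = 54
Function('o')(z) = Mul(54, z)
Mul(Add(Function('o')(Function('X')(-1)), 67556), Add(106166, 11433)) = Mul(Add(Mul(54, 23), 67556), Add(106166, 11433)) = Mul(Add(1242, 67556), 117599) = Mul(68798, 117599) = 8090576002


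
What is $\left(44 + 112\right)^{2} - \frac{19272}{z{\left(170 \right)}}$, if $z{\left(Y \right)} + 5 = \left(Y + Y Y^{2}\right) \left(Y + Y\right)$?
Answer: $\frac{40652747599848}{1670477795} \approx 24336.0$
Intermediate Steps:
$z{\left(Y \right)} = -5 + 2 Y \left(Y + Y^{3}\right)$ ($z{\left(Y \right)} = -5 + \left(Y + Y Y^{2}\right) \left(Y + Y\right) = -5 + \left(Y + Y^{3}\right) 2 Y = -5 + 2 Y \left(Y + Y^{3}\right)$)
$\left(44 + 112\right)^{2} - \frac{19272}{z{\left(170 \right)}} = \left(44 + 112\right)^{2} - \frac{19272}{-5 + 2 \cdot 170^{2} + 2 \cdot 170^{4}} = 156^{2} - \frac{19272}{-5 + 2 \cdot 28900 + 2 \cdot 835210000} = 24336 - \frac{19272}{-5 + 57800 + 1670420000} = 24336 - \frac{19272}{1670477795} = \frac{40652747599848}{1670477795}$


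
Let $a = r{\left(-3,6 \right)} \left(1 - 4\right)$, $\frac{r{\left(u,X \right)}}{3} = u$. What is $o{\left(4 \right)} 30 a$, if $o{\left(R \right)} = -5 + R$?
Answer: $-810$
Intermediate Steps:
$r{\left(u,X \right)} = 3 u$
$a = 27$ ($a = 3 \left(-3\right) \left(1 - 4\right) = \left(-9\right) \left(-3\right) = 27$)
$o{\left(4 \right)} 30 a = \left(-5 + 4\right) 30 \cdot 27 = \left(-1\right) 30 \cdot 27 = \left(-30\right) 27 = -810$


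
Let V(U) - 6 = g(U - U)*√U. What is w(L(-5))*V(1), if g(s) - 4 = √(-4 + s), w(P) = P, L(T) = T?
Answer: -50 - 10*I ≈ -50.0 - 10.0*I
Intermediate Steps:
g(s) = 4 + √(-4 + s)
V(U) = 6 + √U*(4 + 2*I) (V(U) = 6 + (4 + √(-4 + (U - U)))*√U = 6 + (4 + √(-4 + 0))*√U = 6 + (4 + √(-4))*√U = 6 + (4 + 2*I)*√U = 6 + √U*(4 + 2*I))
w(L(-5))*V(1) = -5*(6 + 2*√1*(2 + I)) = -5*(6 + 2*1*(2 + I)) = -5*(6 + (4 + 2*I)) = -5*(10 + 2*I) = -50 - 10*I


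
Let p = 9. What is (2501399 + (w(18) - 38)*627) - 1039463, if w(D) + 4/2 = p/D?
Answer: 2874339/2 ≈ 1.4372e+6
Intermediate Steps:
w(D) = -2 + 9/D
(2501399 + (w(18) - 38)*627) - 1039463 = (2501399 + ((-2 + 9/18) - 38)*627) - 1039463 = (2501399 + ((-2 + 9*(1/18)) - 38)*627) - 1039463 = (2501399 + ((-2 + 1/2) - 38)*627) - 1039463 = (2501399 + (-3/2 - 38)*627) - 1039463 = (2501399 - 79/2*627) - 1039463 = (2501399 - 49533/2) - 1039463 = 4953265/2 - 1039463 = 2874339/2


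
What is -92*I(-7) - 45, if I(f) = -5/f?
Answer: -775/7 ≈ -110.71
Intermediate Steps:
-92*I(-7) - 45 = -(-460)/(-7) - 45 = -(-460)*(-1)/7 - 45 = -92*5/7 - 45 = -460/7 - 45 = -775/7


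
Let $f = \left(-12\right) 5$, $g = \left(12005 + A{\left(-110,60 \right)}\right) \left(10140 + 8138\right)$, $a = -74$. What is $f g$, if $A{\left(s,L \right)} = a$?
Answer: $-13084489080$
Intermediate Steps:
$A{\left(s,L \right)} = -74$
$g = 218074818$ ($g = \left(12005 - 74\right) \left(10140 + 8138\right) = 11931 \cdot 18278 = 218074818$)
$f = -60$
$f g = \left(-60\right) 218074818 = -13084489080$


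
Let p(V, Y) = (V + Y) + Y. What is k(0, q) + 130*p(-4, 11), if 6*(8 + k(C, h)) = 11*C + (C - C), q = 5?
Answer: 2332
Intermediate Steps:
p(V, Y) = V + 2*Y
k(C, h) = -8 + 11*C/6 (k(C, h) = -8 + (11*C + (C - C))/6 = -8 + (11*C + 0)/6 = -8 + (11*C)/6 = -8 + 11*C/6)
k(0, q) + 130*p(-4, 11) = (-8 + (11/6)*0) + 130*(-4 + 2*11) = (-8 + 0) + 130*(-4 + 22) = -8 + 130*18 = -8 + 2340 = 2332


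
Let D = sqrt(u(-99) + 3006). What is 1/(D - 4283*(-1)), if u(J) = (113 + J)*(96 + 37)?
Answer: 4283/18339221 - 2*sqrt(1217)/18339221 ≈ 0.00022974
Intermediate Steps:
u(J) = 15029 + 133*J (u(J) = (113 + J)*133 = 15029 + 133*J)
D = 2*sqrt(1217) (D = sqrt((15029 + 133*(-99)) + 3006) = sqrt((15029 - 13167) + 3006) = sqrt(1862 + 3006) = sqrt(4868) = 2*sqrt(1217) ≈ 69.771)
1/(D - 4283*(-1)) = 1/(2*sqrt(1217) - 4283*(-1)) = 1/(2*sqrt(1217) + 4283) = 1/(4283 + 2*sqrt(1217))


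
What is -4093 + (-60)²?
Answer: -493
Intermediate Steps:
-4093 + (-60)² = -4093 + 3600 = -493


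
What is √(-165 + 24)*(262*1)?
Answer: 262*I*√141 ≈ 3111.1*I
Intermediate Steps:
√(-165 + 24)*(262*1) = √(-141)*262 = (I*√141)*262 = 262*I*√141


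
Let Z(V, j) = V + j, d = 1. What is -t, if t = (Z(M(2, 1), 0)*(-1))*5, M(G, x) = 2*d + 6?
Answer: 40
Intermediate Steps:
M(G, x) = 8 (M(G, x) = 2*1 + 6 = 2 + 6 = 8)
t = -40 (t = ((8 + 0)*(-1))*5 = (8*(-1))*5 = -8*5 = -40)
-t = -1*(-40) = 40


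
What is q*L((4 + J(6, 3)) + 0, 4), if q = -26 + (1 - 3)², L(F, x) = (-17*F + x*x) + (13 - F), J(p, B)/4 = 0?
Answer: 946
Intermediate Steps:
J(p, B) = 0 (J(p, B) = 4*0 = 0)
L(F, x) = 13 + x² - 18*F (L(F, x) = (-17*F + x²) + (13 - F) = (x² - 17*F) + (13 - F) = 13 + x² - 18*F)
q = -22 (q = -26 + (-2)² = -26 + 4 = -22)
q*L((4 + J(6, 3)) + 0, 4) = -22*(13 + 4² - 18*((4 + 0) + 0)) = -22*(13 + 16 - 18*(4 + 0)) = -22*(13 + 16 - 18*4) = -22*(13 + 16 - 72) = -22*(-43) = 946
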